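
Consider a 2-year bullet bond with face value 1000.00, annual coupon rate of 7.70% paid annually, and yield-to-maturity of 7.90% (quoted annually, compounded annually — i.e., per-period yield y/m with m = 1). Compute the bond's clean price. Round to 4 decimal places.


Answer: Price = 996.4286

Derivation:
Coupon per period c = face * coupon_rate / m = 77.000000
Periods per year m = 1; per-period yield y/m = 0.079000
Number of cashflows N = 2
Cashflows (t years, CF_t, discount factor 1/(1+y/m)^(m*t), PV):
  t = 1.0000: CF_t = 77.000000, DF = 0.926784, PV = 71.362373
  t = 2.0000: CF_t = 1077.000000, DF = 0.858929, PV = 925.066202
Price P = sum_t PV_t = 996.428574


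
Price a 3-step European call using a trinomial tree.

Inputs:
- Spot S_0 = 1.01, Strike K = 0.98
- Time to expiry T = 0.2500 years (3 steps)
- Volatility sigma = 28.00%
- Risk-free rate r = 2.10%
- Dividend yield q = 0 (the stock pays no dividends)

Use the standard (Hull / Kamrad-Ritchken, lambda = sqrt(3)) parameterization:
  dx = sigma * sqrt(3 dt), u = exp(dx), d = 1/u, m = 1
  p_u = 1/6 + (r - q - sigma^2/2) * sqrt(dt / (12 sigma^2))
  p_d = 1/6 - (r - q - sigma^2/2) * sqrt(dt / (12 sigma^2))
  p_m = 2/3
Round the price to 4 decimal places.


dt = T/N = 0.083333; dx = sigma*sqrt(3*dt) = 0.140000
u = exp(dx) = 1.150274; d = 1/u = 0.869358
p_u = 0.161250, p_m = 0.666667, p_d = 0.172083
Discount per step: exp(-r*dt) = 0.998252
Stock lattice S(k, j) with j the centered position index:
  k=0: S(0,+0) = 1.0100
  k=1: S(1,-1) = 0.8781; S(1,+0) = 1.0100; S(1,+1) = 1.1618
  k=2: S(2,-2) = 0.7633; S(2,-1) = 0.8781; S(2,+0) = 1.0100; S(2,+1) = 1.1618; S(2,+2) = 1.3364
  k=3: S(3,-3) = 0.6636; S(3,-2) = 0.7633; S(3,-1) = 0.8781; S(3,+0) = 1.0100; S(3,+1) = 1.1618; S(3,+2) = 1.3364; S(3,+3) = 1.5372
Terminal payoffs V(N, j) = max(S_T - K, 0):
  V(3,-3) = 0.000000; V(3,-2) = 0.000000; V(3,-1) = 0.000000; V(3,+0) = 0.030000; V(3,+1) = 0.181777; V(3,+2) = 0.356361; V(3,+3) = 0.557181
Backward induction: V(k, j) = exp(-r*dt) * [p_u * V(k+1, j+1) + p_m * V(k+1, j) + p_d * V(k+1, j-1)]
  V(2,-2) = exp(-r*dt) * [p_u*0.000000 + p_m*0.000000 + p_d*0.000000] = 0.000000
  V(2,-1) = exp(-r*dt) * [p_u*0.030000 + p_m*0.000000 + p_d*0.000000] = 0.004829
  V(2,+0) = exp(-r*dt) * [p_u*0.181777 + p_m*0.030000 + p_d*0.000000] = 0.049225
  V(2,+1) = exp(-r*dt) * [p_u*0.356361 + p_m*0.181777 + p_d*0.030000] = 0.183489
  V(2,+2) = exp(-r*dt) * [p_u*0.557181 + p_m*0.356361 + p_d*0.181777] = 0.358073
  V(1,-1) = exp(-r*dt) * [p_u*0.049225 + p_m*0.004829 + p_d*0.000000] = 0.011137
  V(1,+0) = exp(-r*dt) * [p_u*0.183489 + p_m*0.049225 + p_d*0.004829] = 0.063125
  V(1,+1) = exp(-r*dt) * [p_u*0.358073 + p_m*0.183489 + p_d*0.049225] = 0.188206
  V(0,+0) = exp(-r*dt) * [p_u*0.188206 + p_m*0.063125 + p_d*0.011137] = 0.074218

Answer: Price = V(0,0) = 0.0742


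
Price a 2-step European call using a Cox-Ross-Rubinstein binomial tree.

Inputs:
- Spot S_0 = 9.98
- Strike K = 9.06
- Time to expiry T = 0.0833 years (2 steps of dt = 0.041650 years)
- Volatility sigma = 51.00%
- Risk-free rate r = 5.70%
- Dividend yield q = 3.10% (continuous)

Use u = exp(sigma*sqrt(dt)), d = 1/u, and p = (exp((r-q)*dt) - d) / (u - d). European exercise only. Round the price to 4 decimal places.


dt = T/N = 0.041650
u = exp(sigma*sqrt(dt)) = 1.109692; d = 1/u = 0.901151
p = (exp((r-q)*dt) - d) / (u - d) = 0.479198
Discount per step: exp(-r*dt) = 0.997629
Stock lattice S(k, i) with i counting down-moves:
  k=0: S(0,0) = 9.9800
  k=1: S(1,0) = 11.0747; S(1,1) = 8.9935
  k=2: S(2,0) = 12.2895; S(2,1) = 9.9800; S(2,2) = 8.1045
Terminal payoffs V(N, i) = max(S_T - K, 0):
  V(2,0) = 3.229535; V(2,1) = 0.920000; V(2,2) = 0.000000
Backward induction: V(k, i) = exp(-r*dt) * [p * V(k+1, i) + (1-p) * V(k+1, i+1)].
  V(1,0) = exp(-r*dt) * [p*3.229535 + (1-p)*0.920000] = 2.021920
  V(1,1) = exp(-r*dt) * [p*0.920000 + (1-p)*0.000000] = 0.439817
  V(0,0) = exp(-r*dt) * [p*2.021920 + (1-p)*0.439817] = 1.195117

Answer: Price = V(0,0) = 1.1951


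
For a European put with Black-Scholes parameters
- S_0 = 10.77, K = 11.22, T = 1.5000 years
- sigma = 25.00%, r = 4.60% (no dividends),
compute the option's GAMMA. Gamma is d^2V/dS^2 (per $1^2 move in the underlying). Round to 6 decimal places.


Answer: Gamma = 0.117409

Derivation:
d1 = 0.2447582115; d2 = -0.0614280063
phi(d1) = 0.3871698380; exp(-qT) = 1.0000000000; exp(-rT) = 0.9333266801
Gamma = exp(-qT) * phi(d1) / (S * sigma * sqrt(T)) = 1.0000000000 * 0.3871698380 / (10.7700 * 0.2500 * 1.2247448714) = 0.117409


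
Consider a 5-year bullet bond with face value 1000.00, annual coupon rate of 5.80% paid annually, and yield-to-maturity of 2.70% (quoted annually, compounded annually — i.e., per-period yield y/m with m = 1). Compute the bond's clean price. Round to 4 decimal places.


Coupon per period c = face * coupon_rate / m = 58.000000
Periods per year m = 1; per-period yield y/m = 0.027000
Number of cashflows N = 5
Cashflows (t years, CF_t, discount factor 1/(1+y/m)^(m*t), PV):
  t = 1.0000: CF_t = 58.000000, DF = 0.973710, PV = 56.475170
  t = 2.0000: CF_t = 58.000000, DF = 0.948111, PV = 54.990429
  t = 3.0000: CF_t = 58.000000, DF = 0.923185, PV = 53.544721
  t = 4.0000: CF_t = 58.000000, DF = 0.898914, PV = 52.137022
  t = 5.0000: CF_t = 1058.000000, DF = 0.875282, PV = 926.047897
Price P = sum_t PV_t = 1143.195239

Answer: Price = 1143.1952


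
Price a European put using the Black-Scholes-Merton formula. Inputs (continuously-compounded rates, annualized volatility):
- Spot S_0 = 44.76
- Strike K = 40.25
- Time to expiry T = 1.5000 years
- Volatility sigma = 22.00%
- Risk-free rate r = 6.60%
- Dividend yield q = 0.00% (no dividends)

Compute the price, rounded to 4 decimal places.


d1 = (ln(S/K) + (r - q + 0.5*sigma^2) * T) / (sigma * sqrt(T)) = 0.89630867
d2 = d1 - sigma * sqrt(T) = 0.62686480
exp(-rT) = 0.90574271; exp(-qT) = 1.00000000
P = K * exp(-rT) * N(-d2) - S_0 * exp(-qT) * N(-d1)
N(-d1) = 0.18504396; N(-d2) = 0.26537393
P = 40.2500 * 0.90574271 * 0.26537393 - 44.7600 * 1.00000000 * 0.18504396 = 1.3919

Answer: Price = 1.3919


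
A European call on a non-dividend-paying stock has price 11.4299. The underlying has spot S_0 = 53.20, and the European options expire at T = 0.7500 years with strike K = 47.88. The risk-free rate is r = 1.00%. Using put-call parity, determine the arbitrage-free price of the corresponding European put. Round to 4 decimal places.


Answer: Put price = 5.7521

Derivation:
Put-call parity: C - P = S_0 * exp(-qT) - K * exp(-rT).
S_0 * exp(-qT) = 53.2000 * 1.00000000 = 53.20000000
K * exp(-rT) = 47.8800 * 0.99252805 = 47.52224326
P = C - S*exp(-qT) + K*exp(-rT)
P = 11.4299 - 53.20000000 + 47.52224326 = 5.7521


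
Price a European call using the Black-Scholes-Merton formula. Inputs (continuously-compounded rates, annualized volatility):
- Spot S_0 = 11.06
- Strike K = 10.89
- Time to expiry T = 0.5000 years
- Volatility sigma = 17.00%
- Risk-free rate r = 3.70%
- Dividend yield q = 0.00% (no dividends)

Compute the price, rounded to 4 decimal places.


d1 = (ln(S/K) + (r - q + 0.5*sigma^2) * T) / (sigma * sqrt(T)) = 0.34286409
d2 = d1 - sigma * sqrt(T) = 0.22265594
exp(-rT) = 0.98167007; exp(-qT) = 1.00000000
C = S_0 * exp(-qT) * N(d1) - K * exp(-rT) * N(d2)
N(d1) = 0.63414965; N(d2) = 0.58809835
C = 11.0600 * 1.00000000 * 0.63414965 - 10.8900 * 0.98167007 * 0.58809835 = 0.7267

Answer: Price = 0.7267


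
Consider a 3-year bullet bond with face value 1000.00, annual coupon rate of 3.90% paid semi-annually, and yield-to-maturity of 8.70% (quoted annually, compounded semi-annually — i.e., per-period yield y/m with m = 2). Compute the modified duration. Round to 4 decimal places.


Answer: Modified duration = 2.7298

Derivation:
Coupon per period c = face * coupon_rate / m = 19.500000
Periods per year m = 2; per-period yield y/m = 0.043500
Number of cashflows N = 6
Cashflows (t years, CF_t, discount factor 1/(1+y/m)^(m*t), PV):
  t = 0.5000: CF_t = 19.500000, DF = 0.958313, PV = 18.687111
  t = 1.0000: CF_t = 19.500000, DF = 0.918365, PV = 17.908108
  t = 1.5000: CF_t = 19.500000, DF = 0.880081, PV = 17.161579
  t = 2.0000: CF_t = 19.500000, DF = 0.843393, PV = 16.446171
  t = 2.5000: CF_t = 19.500000, DF = 0.808235, PV = 15.760585
  t = 3.0000: CF_t = 1019.500000, DF = 0.774543, PV = 789.646127
Price P = sum_t PV_t = 875.609681
First compute Macaulay numerator sum_t t * PV_t:
  t * PV_t at t = 0.5000: 9.343555
  t * PV_t at t = 1.0000: 17.908108
  t * PV_t at t = 1.5000: 25.742369
  t * PV_t at t = 2.0000: 32.892342
  t * PV_t at t = 2.5000: 39.401463
  t * PV_t at t = 3.0000: 2368.938381
Macaulay duration D = 2494.226219 / 875.609681 = 2.848559
Modified duration = D / (1 + y/m) = 2.848559 / (1 + 0.043500) = 2.729813


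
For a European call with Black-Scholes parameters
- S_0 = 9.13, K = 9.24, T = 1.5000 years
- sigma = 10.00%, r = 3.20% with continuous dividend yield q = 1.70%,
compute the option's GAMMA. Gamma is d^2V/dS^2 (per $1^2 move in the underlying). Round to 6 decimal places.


Answer: Gamma = 0.344046

Derivation:
d1 = 0.1471637839; d2 = 0.0246892967
phi(d1) = 0.3946456036; exp(-qT) = 0.9748223790; exp(-rT) = 0.9531337871
Gamma = exp(-qT) * phi(d1) / (S * sigma * sqrt(T)) = 0.9748223790 * 0.3946456036 / (9.1300 * 0.1000 * 1.2247448714) = 0.344046


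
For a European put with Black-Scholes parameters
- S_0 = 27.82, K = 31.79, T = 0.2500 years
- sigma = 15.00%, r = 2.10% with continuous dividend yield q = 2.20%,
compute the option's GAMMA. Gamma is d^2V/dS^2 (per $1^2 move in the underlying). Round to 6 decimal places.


d1 = -1.7444545124; d2 = -1.8194545124
phi(d1) = 0.0871173424; exp(-qT) = 0.9945150973; exp(-rT) = 0.9947637572
Gamma = exp(-qT) * phi(d1) / (S * sigma * sqrt(T)) = 0.9945150973 * 0.0871173424 / (27.8200 * 0.1500 * 0.5000000000) = 0.041524

Answer: Gamma = 0.041524


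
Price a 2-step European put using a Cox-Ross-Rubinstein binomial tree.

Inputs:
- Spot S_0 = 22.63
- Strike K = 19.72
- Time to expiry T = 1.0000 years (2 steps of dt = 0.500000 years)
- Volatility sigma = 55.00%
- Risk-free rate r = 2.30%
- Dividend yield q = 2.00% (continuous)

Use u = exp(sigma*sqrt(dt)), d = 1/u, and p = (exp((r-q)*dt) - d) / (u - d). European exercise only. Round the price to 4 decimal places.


Answer: Price = V(0,0) = 3.2164

Derivation:
dt = T/N = 0.500000
u = exp(sigma*sqrt(dt)) = 1.475370; d = 1/u = 0.677796
p = (exp((r-q)*dt) - d) / (u - d) = 0.405862
Discount per step: exp(-r*dt) = 0.988566
Stock lattice S(k, i) with i counting down-moves:
  k=0: S(0,0) = 22.6300
  k=1: S(1,0) = 33.3876; S(1,1) = 15.3385
  k=2: S(2,0) = 49.2591; S(2,1) = 22.6300; S(2,2) = 10.3964
Terminal payoffs V(N, i) = max(K - S_T, 0):
  V(2,0) = 0.000000; V(2,1) = 0.000000; V(2,2) = 9.323606
Backward induction: V(k, i) = exp(-r*dt) * [p * V(k+1, i) + (1-p) * V(k+1, i+1)].
  V(1,0) = exp(-r*dt) * [p*0.000000 + (1-p)*0.000000] = 0.000000
  V(1,1) = exp(-r*dt) * [p*0.000000 + (1-p)*9.323606] = 5.476168
  V(0,0) = exp(-r*dt) * [p*0.000000 + (1-p)*5.476168] = 3.216397


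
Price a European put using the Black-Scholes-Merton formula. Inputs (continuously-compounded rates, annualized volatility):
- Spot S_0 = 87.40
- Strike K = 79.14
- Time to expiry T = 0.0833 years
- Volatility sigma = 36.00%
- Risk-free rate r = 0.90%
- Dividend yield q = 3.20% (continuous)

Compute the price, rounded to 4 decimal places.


Answer: Price = 0.8084

Derivation:
d1 = (ln(S/K) + (r - q + 0.5*sigma^2) * T) / (sigma * sqrt(T)) = 0.98899470
d2 = d1 - sigma * sqrt(T) = 0.88509244
exp(-rT) = 0.99925058; exp(-qT) = 0.99733795
P = K * exp(-rT) * N(-d2) - S_0 * exp(-qT) * N(-d1)
N(-d1) = 0.16133287; N(-d2) = 0.18805339
P = 79.1400 * 0.99925058 * 0.18805339 - 87.4000 * 0.99733795 * 0.16133287 = 0.8084


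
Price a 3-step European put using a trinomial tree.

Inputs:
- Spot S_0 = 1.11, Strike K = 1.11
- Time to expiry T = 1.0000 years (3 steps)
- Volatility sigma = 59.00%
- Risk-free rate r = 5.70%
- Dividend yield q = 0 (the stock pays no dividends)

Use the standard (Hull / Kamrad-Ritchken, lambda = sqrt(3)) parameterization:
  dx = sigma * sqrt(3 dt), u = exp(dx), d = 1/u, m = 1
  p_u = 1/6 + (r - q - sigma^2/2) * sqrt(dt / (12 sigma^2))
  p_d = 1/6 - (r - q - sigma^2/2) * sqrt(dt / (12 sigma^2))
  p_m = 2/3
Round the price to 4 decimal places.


dt = T/N = 0.333333; dx = sigma*sqrt(3*dt) = 0.590000
u = exp(dx) = 1.803988; d = 1/u = 0.554327
p_u = 0.133602, p_m = 0.666667, p_d = 0.199732
Discount per step: exp(-r*dt) = 0.981179
Stock lattice S(k, j) with j the centered position index:
  k=0: S(0,+0) = 1.1100
  k=1: S(1,-1) = 0.6153; S(1,+0) = 1.1100; S(1,+1) = 2.0024
  k=2: S(2,-2) = 0.3411; S(2,-1) = 0.6153; S(2,+0) = 1.1100; S(2,+1) = 2.0024; S(2,+2) = 3.6124
  k=3: S(3,-3) = 0.1891; S(3,-2) = 0.3411; S(3,-1) = 0.6153; S(3,+0) = 1.1100; S(3,+1) = 2.0024; S(3,+2) = 3.6124; S(3,+3) = 6.5166
Terminal payoffs V(N, j) = max(K - S_T, 0):
  V(3,-3) = 0.920930; V(3,-2) = 0.768921; V(3,-1) = 0.494697; V(3,+0) = 0.000000; V(3,+1) = 0.000000; V(3,+2) = 0.000000; V(3,+3) = 0.000000
Backward induction: V(k, j) = exp(-r*dt) * [p_u * V(k+1, j+1) + p_m * V(k+1, j) + p_d * V(k+1, j-1)]
  V(2,-2) = exp(-r*dt) * [p_u*0.494697 + p_m*0.768921 + p_d*0.920930] = 0.748292
  V(2,-1) = exp(-r*dt) * [p_u*0.000000 + p_m*0.494697 + p_d*0.768921] = 0.474278
  V(2,+0) = exp(-r*dt) * [p_u*0.000000 + p_m*0.000000 + p_d*0.494697] = 0.096947
  V(2,+1) = exp(-r*dt) * [p_u*0.000000 + p_m*0.000000 + p_d*0.000000] = 0.000000
  V(2,+2) = exp(-r*dt) * [p_u*0.000000 + p_m*0.000000 + p_d*0.000000] = 0.000000
  V(1,-1) = exp(-r*dt) * [p_u*0.096947 + p_m*0.474278 + p_d*0.748292] = 0.469588
  V(1,+0) = exp(-r*dt) * [p_u*0.000000 + p_m*0.096947 + p_d*0.474278] = 0.156360
  V(1,+1) = exp(-r*dt) * [p_u*0.000000 + p_m*0.000000 + p_d*0.096947] = 0.018999
  V(0,+0) = exp(-r*dt) * [p_u*0.018999 + p_m*0.156360 + p_d*0.469588] = 0.196795

Answer: Price = V(0,0) = 0.1968


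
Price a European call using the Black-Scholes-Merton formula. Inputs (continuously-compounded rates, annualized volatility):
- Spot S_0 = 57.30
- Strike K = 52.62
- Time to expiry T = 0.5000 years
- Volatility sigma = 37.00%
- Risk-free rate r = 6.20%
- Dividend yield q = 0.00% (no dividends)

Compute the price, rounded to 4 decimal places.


d1 = (ln(S/K) + (r - q + 0.5*sigma^2) * T) / (sigma * sqrt(T)) = 0.57497088
d2 = d1 - sigma * sqrt(T) = 0.31334137
exp(-rT) = 0.96947557; exp(-qT) = 1.00000000
C = S_0 * exp(-qT) * N(d1) - K * exp(-rT) * N(d2)
N(d1) = 0.71734450; N(d2) = 0.62298934
C = 57.3000 * 1.00000000 * 0.71734450 - 52.6200 * 0.96947557 * 0.62298934 = 9.3228

Answer: Price = 9.3228


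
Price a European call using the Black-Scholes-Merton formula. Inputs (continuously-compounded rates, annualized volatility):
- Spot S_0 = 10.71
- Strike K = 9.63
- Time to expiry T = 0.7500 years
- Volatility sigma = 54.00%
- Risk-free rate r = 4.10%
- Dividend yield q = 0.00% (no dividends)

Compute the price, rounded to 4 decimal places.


Answer: Price = 2.6165

Derivation:
d1 = (ln(S/K) + (r - q + 0.5*sigma^2) * T) / (sigma * sqrt(T)) = 0.52687416
d2 = d1 - sigma * sqrt(T) = 0.05922044
exp(-rT) = 0.96971797; exp(-qT) = 1.00000000
C = S_0 * exp(-qT) * N(d1) - K * exp(-rT) * N(d2)
N(d1) = 0.70085951; N(d2) = 0.52361174
C = 10.7100 * 1.00000000 * 0.70085951 - 9.6300 * 0.96971797 * 0.52361174 = 2.6165


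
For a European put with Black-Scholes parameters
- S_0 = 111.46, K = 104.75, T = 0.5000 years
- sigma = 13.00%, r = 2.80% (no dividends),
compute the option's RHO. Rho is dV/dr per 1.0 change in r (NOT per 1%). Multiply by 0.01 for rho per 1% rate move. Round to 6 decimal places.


d1 = 0.8737035684; d2 = 0.7817796869
phi(d1) = 0.2723635577; exp(-qT) = 1.0000000000; exp(-rT) = 0.9860975443
N(-d2) = 0.2171720304
Rho = -K*T*exp(-rT)*N(-d2) = -104.7500 * 0.5000 * 0.9860975443 * 0.2171720304 = -11.216253

Answer: Rho = -11.216253


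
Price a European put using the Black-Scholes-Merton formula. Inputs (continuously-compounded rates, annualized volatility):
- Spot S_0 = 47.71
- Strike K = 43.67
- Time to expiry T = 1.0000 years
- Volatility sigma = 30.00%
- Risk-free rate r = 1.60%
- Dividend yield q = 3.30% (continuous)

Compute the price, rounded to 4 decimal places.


d1 = (ln(S/K) + (r - q + 0.5*sigma^2) * T) / (sigma * sqrt(T)) = 0.38826551
d2 = d1 - sigma * sqrt(T) = 0.08826551
exp(-rT) = 0.98412732; exp(-qT) = 0.96753856
P = K * exp(-rT) * N(-d2) - S_0 * exp(-qT) * N(-d1)
N(-d1) = 0.34890978; N(-d2) = 0.46483283
P = 43.6700 * 0.98412732 * 0.46483283 - 47.7100 * 0.96753856 * 0.34890978 = 3.8709

Answer: Price = 3.8709


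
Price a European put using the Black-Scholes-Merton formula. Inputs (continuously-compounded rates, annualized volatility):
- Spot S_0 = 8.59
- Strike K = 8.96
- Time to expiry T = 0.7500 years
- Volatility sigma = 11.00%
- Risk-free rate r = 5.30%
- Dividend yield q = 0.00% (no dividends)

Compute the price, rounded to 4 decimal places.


d1 = (ln(S/K) + (r - q + 0.5*sigma^2) * T) / (sigma * sqrt(T)) = 0.02221233
d2 = d1 - sigma * sqrt(T) = -0.07305046
exp(-rT) = 0.96102967; exp(-qT) = 1.00000000
P = K * exp(-rT) * N(-d2) - S_0 * exp(-qT) * N(-d1)
N(-d1) = 0.49113929; N(-d2) = 0.52911702
P = 8.9600 * 0.96102967 * 0.52911702 - 8.5900 * 1.00000000 * 0.49113929 = 0.3372

Answer: Price = 0.3372


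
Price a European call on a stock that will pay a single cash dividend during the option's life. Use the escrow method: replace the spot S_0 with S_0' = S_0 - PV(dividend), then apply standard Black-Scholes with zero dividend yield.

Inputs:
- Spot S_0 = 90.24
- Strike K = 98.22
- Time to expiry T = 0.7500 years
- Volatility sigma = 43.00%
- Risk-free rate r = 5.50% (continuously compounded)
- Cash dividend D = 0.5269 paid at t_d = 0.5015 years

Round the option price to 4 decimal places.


Answer: Price = 11.4428

Derivation:
PV(D) = D * exp(-r * t_d) = 0.5269 * 0.97279442 = 0.51256538
S_0' = S_0 - PV(D) = 90.2400 - 0.51256538 = 89.72743462
d1 = (ln(S_0'/K) + (r + sigma^2/2)*T) / (sigma*sqrt(T)) = 0.05412111
d2 = d1 - sigma*sqrt(T) = -0.31826981
exp(-rT) = 0.95958920
N(d1) = 0.52158066; N(d2) = 0.37514014
C = S_0' * N(d1) - K * exp(-rT) * N(d2) = 89.72743462 * 0.52158066 - 98.2200 * 0.95958920 * 0.37514014 = 11.4428


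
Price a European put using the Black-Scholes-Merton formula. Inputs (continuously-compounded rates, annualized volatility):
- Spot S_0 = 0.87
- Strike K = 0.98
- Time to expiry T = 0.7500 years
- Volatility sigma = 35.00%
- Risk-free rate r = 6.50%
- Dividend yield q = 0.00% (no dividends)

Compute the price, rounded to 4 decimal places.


d1 = (ln(S/K) + (r - q + 0.5*sigma^2) * T) / (sigma * sqrt(T)) = -0.08040629
d2 = d1 - sigma * sqrt(T) = -0.38351518
exp(-rT) = 0.95241920; exp(-qT) = 1.00000000
P = K * exp(-rT) * N(-d2) - S_0 * exp(-qT) * N(-d1)
N(-d1) = 0.53204294; N(-d2) = 0.64933109
P = 0.9800 * 0.95241920 * 0.64933109 - 0.8700 * 1.00000000 * 0.53204294 = 0.1432

Answer: Price = 0.1432


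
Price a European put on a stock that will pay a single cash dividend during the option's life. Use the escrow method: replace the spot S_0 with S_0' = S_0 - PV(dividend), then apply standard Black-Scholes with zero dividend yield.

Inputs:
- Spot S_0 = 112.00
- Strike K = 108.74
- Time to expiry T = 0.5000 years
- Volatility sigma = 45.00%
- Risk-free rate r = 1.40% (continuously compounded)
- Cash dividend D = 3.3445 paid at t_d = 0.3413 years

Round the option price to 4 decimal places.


PV(D) = D * exp(-r * t_d) = 3.3445 * 0.99523320 = 3.32855743
S_0' = S_0 - PV(D) = 112.0000 - 3.32855743 = 108.67144257
d1 = (ln(S_0'/K) + (r + sigma^2/2)*T) / (sigma*sqrt(T)) = 0.17911590
d2 = d1 - sigma*sqrt(T) = -0.13908215
exp(-rT) = 0.99302444
N(-d1) = 0.42892335; N(-d2) = 0.55530738
P = K * exp(-rT) * N(-d2) - S_0' * N(-d1) = 108.7400 * 0.99302444 * 0.55530738 - 108.67144257 * 0.42892335 = 13.3512

Answer: Price = 13.3512


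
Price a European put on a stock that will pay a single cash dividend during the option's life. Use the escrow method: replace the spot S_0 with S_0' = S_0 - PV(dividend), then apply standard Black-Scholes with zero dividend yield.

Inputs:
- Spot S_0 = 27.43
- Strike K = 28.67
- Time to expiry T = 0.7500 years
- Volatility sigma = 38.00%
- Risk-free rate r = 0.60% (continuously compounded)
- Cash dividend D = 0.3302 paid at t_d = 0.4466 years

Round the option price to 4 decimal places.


Answer: Price = 4.4010

Derivation:
PV(D) = D * exp(-r * t_d) = 0.3302 * 0.99732399 = 0.32931638
S_0' = S_0 - PV(D) = 27.4300 - 0.32931638 = 27.10068362
d1 = (ln(S_0'/K) + (r + sigma^2/2)*T) / (sigma*sqrt(T)) = 0.00716423
d2 = d1 - sigma*sqrt(T) = -0.32192542
exp(-rT) = 0.99551011
N(-d1) = 0.49714191; N(-d2) = 0.62624540
P = K * exp(-rT) * N(-d2) - S_0' * N(-d1) = 28.6700 * 0.99551011 * 0.62624540 - 27.10068362 * 0.49714191 = 4.4010


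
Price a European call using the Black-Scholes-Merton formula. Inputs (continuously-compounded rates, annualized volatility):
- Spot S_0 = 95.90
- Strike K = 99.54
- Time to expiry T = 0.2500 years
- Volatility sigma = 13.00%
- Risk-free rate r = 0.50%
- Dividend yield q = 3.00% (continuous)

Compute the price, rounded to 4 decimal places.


d1 = (ln(S/K) + (r - q + 0.5*sigma^2) * T) / (sigma * sqrt(T)) = -0.63678602
d2 = d1 - sigma * sqrt(T) = -0.70178602
exp(-rT) = 0.99875078; exp(-qT) = 0.99252805
C = S_0 * exp(-qT) * N(d1) - K * exp(-rT) * N(d2)
N(d1) = 0.26213212; N(d2) = 0.24140631
C = 95.9000 * 0.99252805 * 0.26213212 - 99.5400 * 0.99875078 * 0.24140631 = 0.9511

Answer: Price = 0.9511


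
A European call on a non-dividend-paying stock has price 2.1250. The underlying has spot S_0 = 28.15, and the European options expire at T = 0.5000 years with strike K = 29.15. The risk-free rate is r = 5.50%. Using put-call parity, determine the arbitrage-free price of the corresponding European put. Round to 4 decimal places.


Put-call parity: C - P = S_0 * exp(-qT) - K * exp(-rT).
S_0 * exp(-qT) = 28.1500 * 1.00000000 = 28.15000000
K * exp(-rT) = 29.1500 * 0.97287468 = 28.35929700
P = C - S*exp(-qT) + K*exp(-rT)
P = 2.1250 - 28.15000000 + 28.35929700 = 2.3343

Answer: Put price = 2.3343


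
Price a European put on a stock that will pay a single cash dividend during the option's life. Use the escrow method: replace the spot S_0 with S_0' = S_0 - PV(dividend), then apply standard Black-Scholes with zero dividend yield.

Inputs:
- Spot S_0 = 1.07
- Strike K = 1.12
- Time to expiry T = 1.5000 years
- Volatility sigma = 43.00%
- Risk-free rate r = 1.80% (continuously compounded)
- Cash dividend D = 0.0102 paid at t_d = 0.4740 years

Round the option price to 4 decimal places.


PV(D) = D * exp(-r * t_d) = 0.0102 * 0.99150429 = 0.01011334
S_0' = S_0 - PV(D) = 1.0700 - 0.01011334 = 1.05988666
d1 = (ln(S_0'/K) + (r + sigma^2/2)*T) / (sigma*sqrt(T)) = 0.20983637
d2 = d1 - sigma*sqrt(T) = -0.31680392
exp(-rT) = 0.97336124
N(-d1) = 0.41689769; N(-d2) = 0.62430381
P = K * exp(-rT) * N(-d2) - S_0' * N(-d1) = 1.1200 * 0.97336124 * 0.62430381 - 1.05988666 * 0.41689769 = 0.2387

Answer: Price = 0.2387


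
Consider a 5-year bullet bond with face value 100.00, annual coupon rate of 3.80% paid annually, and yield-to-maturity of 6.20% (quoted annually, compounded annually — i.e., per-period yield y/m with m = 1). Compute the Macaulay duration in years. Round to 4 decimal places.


Answer: Macaulay duration = 4.6247 years

Derivation:
Coupon per period c = face * coupon_rate / m = 3.800000
Periods per year m = 1; per-period yield y/m = 0.062000
Number of cashflows N = 5
Cashflows (t years, CF_t, discount factor 1/(1+y/m)^(m*t), PV):
  t = 1.0000: CF_t = 3.800000, DF = 0.941620, PV = 3.578154
  t = 2.0000: CF_t = 3.800000, DF = 0.886647, PV = 3.369260
  t = 3.0000: CF_t = 3.800000, DF = 0.834885, PV = 3.172561
  t = 4.0000: CF_t = 3.800000, DF = 0.786144, PV = 2.987346
  t = 5.0000: CF_t = 103.800000, DF = 0.740248, PV = 76.837773
Price P = sum_t PV_t = 89.945095
Macaulay numerator sum_t t * PV_t:
  t * PV_t at t = 1.0000: 3.578154
  t * PV_t at t = 2.0000: 6.738521
  t * PV_t at t = 3.0000: 9.517684
  t * PV_t at t = 4.0000: 11.949384
  t * PV_t at t = 5.0000: 384.188866
Macaulay duration D = (sum_t t * PV_t) / P = 415.972609 / 89.945095 = 4.624739


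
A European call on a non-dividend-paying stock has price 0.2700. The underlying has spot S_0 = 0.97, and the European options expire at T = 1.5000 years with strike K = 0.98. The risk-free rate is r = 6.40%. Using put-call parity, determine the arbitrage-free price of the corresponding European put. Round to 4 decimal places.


Answer: Put price = 0.1903

Derivation:
Put-call parity: C - P = S_0 * exp(-qT) - K * exp(-rT).
S_0 * exp(-qT) = 0.9700 * 1.00000000 = 0.97000000
K * exp(-rT) = 0.9800 * 0.90846402 = 0.89029474
P = C - S*exp(-qT) + K*exp(-rT)
P = 0.2700 - 0.97000000 + 0.89029474 = 0.1903


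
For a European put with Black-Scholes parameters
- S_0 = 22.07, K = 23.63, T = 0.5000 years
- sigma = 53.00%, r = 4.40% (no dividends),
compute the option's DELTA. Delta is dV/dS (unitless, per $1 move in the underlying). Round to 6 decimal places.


d1 = 0.0638454159; d2 = -0.3109211781
phi(d1) = 0.3981300168; exp(-qT) = 1.0000000000; exp(-rT) = 0.9782402351
N(-d1) = 0.4745466577
Delta = -exp(-qT) * N(-d1) = -1.0000000000 * 0.4745466577 = -0.474547

Answer: Delta = -0.474547


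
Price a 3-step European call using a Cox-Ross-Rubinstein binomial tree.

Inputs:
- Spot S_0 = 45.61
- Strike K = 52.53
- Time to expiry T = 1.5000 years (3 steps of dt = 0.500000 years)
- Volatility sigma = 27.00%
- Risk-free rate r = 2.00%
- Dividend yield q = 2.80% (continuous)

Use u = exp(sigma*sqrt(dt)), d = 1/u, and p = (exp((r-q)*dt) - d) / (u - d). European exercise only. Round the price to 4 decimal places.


dt = T/N = 0.500000
u = exp(sigma*sqrt(dt)) = 1.210361; d = 1/u = 0.826200
p = (exp((r-q)*dt) - d) / (u - d) = 0.442023
Discount per step: exp(-r*dt) = 0.990050
Stock lattice S(k, i) with i counting down-moves:
  k=0: S(0,0) = 45.6100
  k=1: S(1,0) = 55.2046; S(1,1) = 37.6830
  k=2: S(2,0) = 66.8175; S(2,1) = 45.6100; S(2,2) = 31.1337
  k=3: S(3,0) = 80.8733; S(3,1) = 55.2046; S(3,2) = 37.6830; S(3,3) = 25.7226
Terminal payoffs V(N, i) = max(S_T - K, 0):
  V(3,0) = 28.343280; V(3,1) = 2.674575; V(3,2) = 0.000000; V(3,3) = 0.000000
Backward induction: V(k, i) = exp(-r*dt) * [p * V(k+1, i) + (1-p) * V(k+1, i+1)].
  V(2,0) = exp(-r*dt) * [p*28.343280 + (1-p)*2.674575] = 13.881231
  V(2,1) = exp(-r*dt) * [p*2.674575 + (1-p)*0.000000] = 1.170461
  V(2,2) = exp(-r*dt) * [p*0.000000 + (1-p)*0.000000] = 0.000000
  V(1,0) = exp(-r*dt) * [p*13.881231 + (1-p)*1.170461] = 6.721366
  V(1,1) = exp(-r*dt) * [p*1.170461 + (1-p)*0.000000] = 0.512223
  V(0,0) = exp(-r*dt) * [p*6.721366 + (1-p)*0.512223] = 3.224403

Answer: Price = V(0,0) = 3.2244


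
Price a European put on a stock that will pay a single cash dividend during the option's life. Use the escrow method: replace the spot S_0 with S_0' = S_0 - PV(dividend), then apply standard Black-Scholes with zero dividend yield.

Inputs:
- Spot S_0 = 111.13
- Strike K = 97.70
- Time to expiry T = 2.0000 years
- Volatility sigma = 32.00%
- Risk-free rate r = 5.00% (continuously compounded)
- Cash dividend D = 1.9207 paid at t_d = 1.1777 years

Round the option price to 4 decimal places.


PV(D) = D * exp(-r * t_d) = 1.9207 * 0.94281519 = 1.81086513
S_0' = S_0 - PV(D) = 111.1300 - 1.81086513 = 109.31913487
d1 = (ln(S_0'/K) + (r + sigma^2/2)*T) / (sigma*sqrt(T)) = 0.69554976
d2 = d1 - sigma*sqrt(T) = 0.24300142
exp(-rT) = 0.90483742
N(-d1) = 0.24335542; N(-d2) = 0.40400215
P = K * exp(-rT) * N(-d2) - S_0' * N(-d1) = 97.7000 * 0.90483742 * 0.40400215 - 109.31913487 * 0.24335542 = 9.1114

Answer: Price = 9.1114


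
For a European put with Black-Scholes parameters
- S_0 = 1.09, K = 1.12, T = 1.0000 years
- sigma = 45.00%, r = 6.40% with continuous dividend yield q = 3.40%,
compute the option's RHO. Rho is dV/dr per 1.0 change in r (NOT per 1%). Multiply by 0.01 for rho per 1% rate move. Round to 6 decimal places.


Answer: Rho = -0.616205

Derivation:
d1 = 0.2313311354; d2 = -0.2186688646
phi(d1) = 0.3884093071; exp(-qT) = 0.9665715046; exp(-rT) = 0.9380049995
N(-d2) = 0.5865459978
Rho = -K*T*exp(-rT)*N(-d2) = -1.1200 * 1.0000 * 0.9380049995 * 0.5865459978 = -0.616205


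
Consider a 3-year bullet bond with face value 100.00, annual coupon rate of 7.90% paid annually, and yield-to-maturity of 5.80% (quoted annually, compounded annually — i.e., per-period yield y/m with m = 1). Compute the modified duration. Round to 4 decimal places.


Answer: Modified duration = 2.6388

Derivation:
Coupon per period c = face * coupon_rate / m = 7.900000
Periods per year m = 1; per-period yield y/m = 0.058000
Number of cashflows N = 3
Cashflows (t years, CF_t, discount factor 1/(1+y/m)^(m*t), PV):
  t = 1.0000: CF_t = 7.900000, DF = 0.945180, PV = 7.466919
  t = 2.0000: CF_t = 7.900000, DF = 0.893364, PV = 7.057579
  t = 3.0000: CF_t = 107.900000, DF = 0.844390, PV = 91.109663
Price P = sum_t PV_t = 105.634161
First compute Macaulay numerator sum_t t * PV_t:
  t * PV_t at t = 1.0000: 7.466919
  t * PV_t at t = 2.0000: 14.115158
  t * PV_t at t = 3.0000: 273.328990
Macaulay duration D = 294.911067 / 105.634161 = 2.791815
Modified duration = D / (1 + y/m) = 2.791815 / (1 + 0.058000) = 2.638767


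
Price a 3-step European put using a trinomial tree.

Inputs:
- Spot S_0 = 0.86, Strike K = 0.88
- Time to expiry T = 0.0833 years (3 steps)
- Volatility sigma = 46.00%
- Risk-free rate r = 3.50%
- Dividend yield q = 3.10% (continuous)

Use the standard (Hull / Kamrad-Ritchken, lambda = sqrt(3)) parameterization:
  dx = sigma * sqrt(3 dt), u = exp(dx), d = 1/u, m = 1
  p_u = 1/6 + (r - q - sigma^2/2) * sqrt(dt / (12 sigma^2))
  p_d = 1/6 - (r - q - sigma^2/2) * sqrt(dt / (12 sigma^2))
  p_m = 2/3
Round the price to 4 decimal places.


dt = T/N = 0.027767; dx = sigma*sqrt(3*dt) = 0.132764
u = exp(dx) = 1.141980; d = 1/u = 0.875672
p_u = 0.156021, p_m = 0.666667, p_d = 0.177312
Discount per step: exp(-r*dt) = 0.999029
Stock lattice S(k, j) with j the centered position index:
  k=0: S(0,+0) = 0.8600
  k=1: S(1,-1) = 0.7531; S(1,+0) = 0.8600; S(1,+1) = 0.9821
  k=2: S(2,-2) = 0.6594; S(2,-1) = 0.7531; S(2,+0) = 0.8600; S(2,+1) = 0.9821; S(2,+2) = 1.1215
  k=3: S(3,-3) = 0.5775; S(3,-2) = 0.6594; S(3,-1) = 0.7531; S(3,+0) = 0.8600; S(3,+1) = 0.9821; S(3,+2) = 1.1215; S(3,+3) = 1.2808
Terminal payoffs V(N, j) = max(K - S_T, 0):
  V(3,-3) = 0.302539; V(3,-2) = 0.220551; V(3,-1) = 0.126922; V(3,+0) = 0.020000; V(3,+1) = 0.000000; V(3,+2) = 0.000000; V(3,+3) = 0.000000
Backward induction: V(k, j) = exp(-r*dt) * [p_u * V(k+1, j+1) + p_m * V(k+1, j) + p_d * V(k+1, j-1)]
  V(2,-2) = exp(-r*dt) * [p_u*0.126922 + p_m*0.220551 + p_d*0.302539] = 0.220266
  V(2,-1) = exp(-r*dt) * [p_u*0.020000 + p_m*0.126922 + p_d*0.220551] = 0.126718
  V(2,+0) = exp(-r*dt) * [p_u*0.000000 + p_m*0.020000 + p_d*0.126922] = 0.035803
  V(2,+1) = exp(-r*dt) * [p_u*0.000000 + p_m*0.000000 + p_d*0.020000] = 0.003543
  V(2,+2) = exp(-r*dt) * [p_u*0.000000 + p_m*0.000000 + p_d*0.000000] = 0.000000
  V(1,-1) = exp(-r*dt) * [p_u*0.035803 + p_m*0.126718 + p_d*0.220266] = 0.128996
  V(1,+0) = exp(-r*dt) * [p_u*0.003543 + p_m*0.035803 + p_d*0.126718] = 0.046845
  V(1,+1) = exp(-r*dt) * [p_u*0.000000 + p_m*0.003543 + p_d*0.035803] = 0.008702
  V(0,+0) = exp(-r*dt) * [p_u*0.008702 + p_m*0.046845 + p_d*0.128996] = 0.055406

Answer: Price = V(0,0) = 0.0554


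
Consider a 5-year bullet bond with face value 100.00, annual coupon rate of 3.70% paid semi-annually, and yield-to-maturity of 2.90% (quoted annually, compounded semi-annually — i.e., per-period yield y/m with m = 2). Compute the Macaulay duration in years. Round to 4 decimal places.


Answer: Macaulay duration = 4.6190 years

Derivation:
Coupon per period c = face * coupon_rate / m = 1.850000
Periods per year m = 2; per-period yield y/m = 0.014500
Number of cashflows N = 10
Cashflows (t years, CF_t, discount factor 1/(1+y/m)^(m*t), PV):
  t = 0.5000: CF_t = 1.850000, DF = 0.985707, PV = 1.823558
  t = 1.0000: CF_t = 1.850000, DF = 0.971619, PV = 1.797495
  t = 1.5000: CF_t = 1.850000, DF = 0.957732, PV = 1.771804
  t = 2.0000: CF_t = 1.850000, DF = 0.944043, PV = 1.746480
  t = 2.5000: CF_t = 1.850000, DF = 0.930550, PV = 1.721518
  t = 3.0000: CF_t = 1.850000, DF = 0.917250, PV = 1.696912
  t = 3.5000: CF_t = 1.850000, DF = 0.904140, PV = 1.672659
  t = 4.0000: CF_t = 1.850000, DF = 0.891217, PV = 1.648752
  t = 4.5000: CF_t = 1.850000, DF = 0.878479, PV = 1.625187
  t = 5.0000: CF_t = 101.850000, DF = 0.865923, PV = 88.194300
Price P = sum_t PV_t = 103.698664
Macaulay numerator sum_t t * PV_t:
  t * PV_t at t = 0.5000: 0.911779
  t * PV_t at t = 1.0000: 1.797495
  t * PV_t at t = 1.5000: 2.657705
  t * PV_t at t = 2.0000: 3.492959
  t * PV_t at t = 2.5000: 4.303794
  t * PV_t at t = 3.0000: 5.090737
  t * PV_t at t = 3.5000: 5.854306
  t * PV_t at t = 4.0000: 6.595008
  t * PV_t at t = 4.5000: 7.313340
  t * PV_t at t = 5.0000: 440.971502
Macaulay duration D = (sum_t t * PV_t) / P = 478.988626 / 103.698664 = 4.619043


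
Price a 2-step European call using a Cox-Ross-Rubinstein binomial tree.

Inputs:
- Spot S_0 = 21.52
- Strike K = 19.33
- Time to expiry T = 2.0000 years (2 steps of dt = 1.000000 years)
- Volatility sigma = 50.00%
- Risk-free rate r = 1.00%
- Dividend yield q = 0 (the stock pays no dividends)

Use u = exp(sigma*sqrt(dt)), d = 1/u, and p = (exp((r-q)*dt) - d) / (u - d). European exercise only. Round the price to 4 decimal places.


dt = T/N = 1.000000
u = exp(sigma*sqrt(dt)) = 1.648721; d = 1/u = 0.606531
p = (exp((r-q)*dt) - d) / (u - d) = 0.387184
Discount per step: exp(-r*dt) = 0.990050
Stock lattice S(k, i) with i counting down-moves:
  k=0: S(0,0) = 21.5200
  k=1: S(1,0) = 35.4805; S(1,1) = 13.0525
  k=2: S(2,0) = 58.4974; S(2,1) = 21.5200; S(2,2) = 7.9168
Terminal payoffs V(N, i) = max(S_T - K, 0):
  V(2,0) = 39.167425; V(2,1) = 2.190000; V(2,2) = 0.000000
Backward induction: V(k, i) = exp(-r*dt) * [p * V(k+1, i) + (1-p) * V(k+1, i+1)].
  V(1,0) = exp(-r*dt) * [p*39.167425 + (1-p)*2.190000] = 16.342818
  V(1,1) = exp(-r*dt) * [p*2.190000 + (1-p)*0.000000] = 0.839496
  V(0,0) = exp(-r*dt) * [p*16.342818 + (1-p)*0.839496] = 6.774054

Answer: Price = V(0,0) = 6.7741


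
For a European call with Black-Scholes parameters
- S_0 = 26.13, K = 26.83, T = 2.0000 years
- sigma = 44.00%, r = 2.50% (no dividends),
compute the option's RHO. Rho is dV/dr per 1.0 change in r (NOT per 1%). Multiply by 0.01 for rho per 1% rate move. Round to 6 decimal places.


d1 = 0.3489948260; d2 = -0.2732591414
phi(d1) = 0.3753721942; exp(-qT) = 1.0000000000; exp(-rT) = 0.9512294245
N(d2) = 0.3923270104
Rho = K*T*exp(-rT)*N(d2) = 26.8300 * 2.0000 * 0.9512294245 * 0.3923270104 = 20.025536

Answer: Rho = 20.025536


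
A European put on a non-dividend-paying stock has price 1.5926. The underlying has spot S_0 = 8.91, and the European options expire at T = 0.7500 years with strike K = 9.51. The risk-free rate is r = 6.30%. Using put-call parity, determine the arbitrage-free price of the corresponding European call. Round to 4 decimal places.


Put-call parity: C - P = S_0 * exp(-qT) - K * exp(-rT).
S_0 * exp(-qT) = 8.9100 * 1.00000000 = 8.91000000
K * exp(-rT) = 9.5100 * 0.95384891 = 9.07110309
C = P + S*exp(-qT) - K*exp(-rT)
C = 1.5926 + 8.91000000 - 9.07110309 = 1.4315

Answer: Call price = 1.4315


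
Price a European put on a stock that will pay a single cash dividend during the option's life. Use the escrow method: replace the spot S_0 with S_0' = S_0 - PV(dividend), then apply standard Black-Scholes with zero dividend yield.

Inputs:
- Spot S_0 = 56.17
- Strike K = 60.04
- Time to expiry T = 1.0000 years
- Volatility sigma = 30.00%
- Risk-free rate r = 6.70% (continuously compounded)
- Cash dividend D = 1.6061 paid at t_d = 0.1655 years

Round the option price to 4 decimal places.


PV(D) = D * exp(-r * t_d) = 1.6061 * 0.98897275 = 1.58838914
S_0' = S_0 - PV(D) = 56.1700 - 1.58838914 = 54.58161086
d1 = (ln(S_0'/K) + (r + sigma^2/2)*T) / (sigma*sqrt(T)) = 0.05562007
d2 = d1 - sigma*sqrt(T) = -0.24437993
exp(-rT) = 0.93519520
N(-d1) = 0.47782224; N(-d2) = 0.59653171
P = K * exp(-rT) * N(-d2) - S_0' * N(-d1) = 60.0400 * 0.93519520 * 0.59653171 - 54.58161086 * 0.47782224 = 7.4144

Answer: Price = 7.4144


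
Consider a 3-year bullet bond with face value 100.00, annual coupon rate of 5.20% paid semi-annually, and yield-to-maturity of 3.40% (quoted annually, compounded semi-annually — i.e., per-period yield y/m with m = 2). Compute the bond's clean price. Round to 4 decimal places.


Coupon per period c = face * coupon_rate / m = 2.600000
Periods per year m = 2; per-period yield y/m = 0.017000
Number of cashflows N = 6
Cashflows (t years, CF_t, discount factor 1/(1+y/m)^(m*t), PV):
  t = 0.5000: CF_t = 2.600000, DF = 0.983284, PV = 2.556539
  t = 1.0000: CF_t = 2.600000, DF = 0.966848, PV = 2.513804
  t = 1.5000: CF_t = 2.600000, DF = 0.950686, PV = 2.471784
  t = 2.0000: CF_t = 2.600000, DF = 0.934795, PV = 2.430466
  t = 2.5000: CF_t = 2.600000, DF = 0.919169, PV = 2.389839
  t = 3.0000: CF_t = 102.600000, DF = 0.903804, PV = 92.730295
Price P = sum_t PV_t = 105.092727

Answer: Price = 105.0927


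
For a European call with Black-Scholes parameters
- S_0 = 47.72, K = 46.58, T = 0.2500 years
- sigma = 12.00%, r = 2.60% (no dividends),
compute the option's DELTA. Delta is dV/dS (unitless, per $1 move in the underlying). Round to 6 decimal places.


Answer: Delta = 0.705857

Derivation:
d1 = 0.5413222129; d2 = 0.4813222129
phi(d1) = 0.3445715898; exp(-qT) = 1.0000000000; exp(-rT) = 0.9935210793
N(d1) = 0.7058572437
Delta = exp(-qT) * N(d1) = 1.0000000000 * 0.7058572437 = 0.705857


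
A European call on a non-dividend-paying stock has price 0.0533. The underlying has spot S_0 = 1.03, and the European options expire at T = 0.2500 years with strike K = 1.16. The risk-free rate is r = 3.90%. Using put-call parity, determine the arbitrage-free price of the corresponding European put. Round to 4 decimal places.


Answer: Put price = 0.1720

Derivation:
Put-call parity: C - P = S_0 * exp(-qT) - K * exp(-rT).
S_0 * exp(-qT) = 1.0300 * 1.00000000 = 1.03000000
K * exp(-rT) = 1.1600 * 0.99029738 = 1.14874496
P = C - S*exp(-qT) + K*exp(-rT)
P = 0.0533 - 1.03000000 + 1.14874496 = 0.1720


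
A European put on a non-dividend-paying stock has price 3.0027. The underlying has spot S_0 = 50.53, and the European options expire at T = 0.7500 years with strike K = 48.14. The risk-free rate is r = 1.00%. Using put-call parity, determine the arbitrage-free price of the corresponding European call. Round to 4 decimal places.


Put-call parity: C - P = S_0 * exp(-qT) - K * exp(-rT).
S_0 * exp(-qT) = 50.5300 * 1.00000000 = 50.53000000
K * exp(-rT) = 48.1400 * 0.99252805 = 47.78030056
C = P + S*exp(-qT) - K*exp(-rT)
C = 3.0027 + 50.53000000 - 47.78030056 = 5.7524

Answer: Call price = 5.7524


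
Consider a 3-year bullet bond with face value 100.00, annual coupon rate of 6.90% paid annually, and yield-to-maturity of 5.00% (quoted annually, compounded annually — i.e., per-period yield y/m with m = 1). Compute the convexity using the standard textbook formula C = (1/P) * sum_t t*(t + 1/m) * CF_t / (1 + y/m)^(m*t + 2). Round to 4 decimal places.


Answer: Convexity = 9.9938

Derivation:
Coupon per period c = face * coupon_rate / m = 6.900000
Periods per year m = 1; per-period yield y/m = 0.050000
Number of cashflows N = 3
Cashflows (t years, CF_t, discount factor 1/(1+y/m)^(m*t), PV):
  t = 1.0000: CF_t = 6.900000, DF = 0.952381, PV = 6.571429
  t = 2.0000: CF_t = 6.900000, DF = 0.907029, PV = 6.258503
  t = 3.0000: CF_t = 106.900000, DF = 0.863838, PV = 92.344239
Price P = sum_t PV_t = 105.174171
Convexity numerator sum_t t*(t + 1/m) * CF_t / (1+y/m)^(m*t + 2):
  t = 1.0000: term = 11.920959
  t = 2.0000: term = 34.059882
  t = 3.0000: term = 1005.107366
Convexity = (1/P) * sum = 1051.088208 / 105.174171 = 9.993786


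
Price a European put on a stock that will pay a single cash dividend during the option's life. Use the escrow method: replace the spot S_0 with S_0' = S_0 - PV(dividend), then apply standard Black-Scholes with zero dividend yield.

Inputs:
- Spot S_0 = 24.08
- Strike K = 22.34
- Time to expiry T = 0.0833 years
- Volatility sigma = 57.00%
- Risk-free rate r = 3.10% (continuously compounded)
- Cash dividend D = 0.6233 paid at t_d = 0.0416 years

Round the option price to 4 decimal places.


Answer: Price = 0.9841

Derivation:
PV(D) = D * exp(-r * t_d) = 0.6233 * 0.99871123 = 0.62249671
S_0' = S_0 - PV(D) = 24.0800 - 0.62249671 = 23.45750329
d1 = (ln(S_0'/K) + (r + sigma^2/2)*T) / (sigma*sqrt(T)) = 0.39465837
d2 = d1 - sigma*sqrt(T) = 0.23014646
exp(-rT) = 0.99742103
N(-d1) = 0.34654751; N(-d2) = 0.40898898
P = K * exp(-rT) * N(-d2) - S_0' * N(-d1) = 22.3400 * 0.99742103 * 0.40898898 - 23.45750329 * 0.34654751 = 0.9841
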